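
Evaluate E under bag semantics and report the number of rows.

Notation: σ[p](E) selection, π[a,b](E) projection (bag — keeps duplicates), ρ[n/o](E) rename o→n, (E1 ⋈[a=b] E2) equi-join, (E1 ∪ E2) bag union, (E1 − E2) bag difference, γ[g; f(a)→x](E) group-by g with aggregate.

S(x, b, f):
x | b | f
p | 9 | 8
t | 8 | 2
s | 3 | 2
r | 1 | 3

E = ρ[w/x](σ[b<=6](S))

Stepwise |·|:
  S → 4
  σ[b<=6](S) → 2
  ρ[w/x](σ[b<=6](S)) → 2

|E| = 2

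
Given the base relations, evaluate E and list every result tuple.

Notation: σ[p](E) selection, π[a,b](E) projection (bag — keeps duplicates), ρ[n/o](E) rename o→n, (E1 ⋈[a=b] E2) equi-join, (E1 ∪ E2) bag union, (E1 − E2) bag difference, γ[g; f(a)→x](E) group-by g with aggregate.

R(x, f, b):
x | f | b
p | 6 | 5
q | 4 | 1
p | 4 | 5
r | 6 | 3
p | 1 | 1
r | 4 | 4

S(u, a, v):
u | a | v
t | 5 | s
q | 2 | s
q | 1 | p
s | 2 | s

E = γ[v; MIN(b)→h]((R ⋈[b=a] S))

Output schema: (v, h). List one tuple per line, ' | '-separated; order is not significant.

Per-node cardinality:
  R → 6
  S → 4
  (R ⋈[b=a] S) → 4
  γ[v; MIN(b)→h]((R ⋈[b=a] S)) → 2

== RESULT ==
v | h
p | 1
s | 5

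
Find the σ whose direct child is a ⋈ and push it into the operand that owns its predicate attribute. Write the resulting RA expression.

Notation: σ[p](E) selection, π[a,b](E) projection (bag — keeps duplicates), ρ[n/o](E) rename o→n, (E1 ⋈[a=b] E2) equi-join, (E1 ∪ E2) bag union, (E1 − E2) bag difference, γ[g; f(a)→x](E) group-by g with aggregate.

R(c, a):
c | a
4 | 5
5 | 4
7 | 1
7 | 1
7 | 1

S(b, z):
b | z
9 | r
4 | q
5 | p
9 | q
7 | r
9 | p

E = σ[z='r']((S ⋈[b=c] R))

σ filters on z, owned by the left side.
E' = (σ[z='r'](S) ⋈[b=c] R)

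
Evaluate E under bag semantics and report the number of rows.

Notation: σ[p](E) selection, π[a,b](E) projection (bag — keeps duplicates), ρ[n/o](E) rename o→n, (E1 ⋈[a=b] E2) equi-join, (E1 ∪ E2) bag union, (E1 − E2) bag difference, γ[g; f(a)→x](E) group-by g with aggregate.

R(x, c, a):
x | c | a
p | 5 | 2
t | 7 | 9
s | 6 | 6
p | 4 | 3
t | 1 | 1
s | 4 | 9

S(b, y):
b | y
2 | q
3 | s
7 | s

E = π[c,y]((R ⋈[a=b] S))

Subexpression sizes:
  R → 6
  S → 3
  (R ⋈[a=b] S) → 2
  π[c,y]((R ⋈[a=b] S)) → 2

|E| = 2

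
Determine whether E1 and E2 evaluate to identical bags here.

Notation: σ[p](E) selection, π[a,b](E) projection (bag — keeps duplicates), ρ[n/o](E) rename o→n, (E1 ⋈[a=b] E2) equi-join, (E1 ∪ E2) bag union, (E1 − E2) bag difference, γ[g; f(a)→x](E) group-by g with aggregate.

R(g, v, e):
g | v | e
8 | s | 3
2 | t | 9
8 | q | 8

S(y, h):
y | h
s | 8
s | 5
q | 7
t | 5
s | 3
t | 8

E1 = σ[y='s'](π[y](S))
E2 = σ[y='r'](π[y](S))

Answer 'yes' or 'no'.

E1 per-node cardinality:
  S → 6
  π[y](S) → 6
  σ[y='s'](π[y](S)) → 3
E2 per-node cardinality:
  S → 6
  π[y](S) → 6
  σ[y='r'](π[y](S)) → 0

E1 result:
y
s
s
s
E2 result:
y
(0 rows)
Witness: ('s',) appears 3× in E1 but 0× in E2.

no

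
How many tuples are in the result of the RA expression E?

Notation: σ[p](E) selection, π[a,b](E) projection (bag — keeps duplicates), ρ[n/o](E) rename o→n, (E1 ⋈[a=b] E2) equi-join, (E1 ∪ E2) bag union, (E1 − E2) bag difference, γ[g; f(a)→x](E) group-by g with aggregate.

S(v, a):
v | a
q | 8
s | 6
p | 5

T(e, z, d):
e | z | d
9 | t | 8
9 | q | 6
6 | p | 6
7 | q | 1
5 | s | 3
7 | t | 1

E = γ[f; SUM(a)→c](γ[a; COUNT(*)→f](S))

Subexpression sizes:
  S → 3
  γ[a; COUNT(*)→f](S) → 3
  γ[f; SUM(a)→c](γ[a; COUNT(*)→f](S)) → 1

|E| = 1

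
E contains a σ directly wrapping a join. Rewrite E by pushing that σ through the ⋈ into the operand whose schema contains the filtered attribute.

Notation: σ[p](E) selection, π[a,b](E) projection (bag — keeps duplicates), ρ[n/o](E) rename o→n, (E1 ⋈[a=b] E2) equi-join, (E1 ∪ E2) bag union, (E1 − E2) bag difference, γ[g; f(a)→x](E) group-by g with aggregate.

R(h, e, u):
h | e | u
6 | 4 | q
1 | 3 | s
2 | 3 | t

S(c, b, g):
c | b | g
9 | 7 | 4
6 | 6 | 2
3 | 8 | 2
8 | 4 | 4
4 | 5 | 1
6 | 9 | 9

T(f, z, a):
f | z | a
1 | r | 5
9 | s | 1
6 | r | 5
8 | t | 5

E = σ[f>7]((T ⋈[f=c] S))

σ filters on f, owned by the left side.
E' = (σ[f>7](T) ⋈[f=c] S)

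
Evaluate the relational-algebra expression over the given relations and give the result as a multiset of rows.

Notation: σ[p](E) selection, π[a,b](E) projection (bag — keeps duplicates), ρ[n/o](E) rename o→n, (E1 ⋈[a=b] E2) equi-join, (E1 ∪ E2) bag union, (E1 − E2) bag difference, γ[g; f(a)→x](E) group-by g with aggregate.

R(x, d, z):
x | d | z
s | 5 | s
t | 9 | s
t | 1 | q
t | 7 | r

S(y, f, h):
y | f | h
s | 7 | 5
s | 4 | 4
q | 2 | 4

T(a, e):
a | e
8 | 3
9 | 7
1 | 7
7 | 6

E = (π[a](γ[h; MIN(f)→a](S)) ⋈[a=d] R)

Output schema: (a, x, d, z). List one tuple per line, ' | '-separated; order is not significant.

Stepwise |·|:
  S → 3
  γ[h; MIN(f)→a](S) → 2
  π[a](γ[h; MIN(f)→a](S)) → 2
  R → 4
  (π[a](γ[h; MIN(f)→a](S)) ⋈[a=d] R) → 1

== RESULT ==
a | x | d | z
7 | t | 7 | r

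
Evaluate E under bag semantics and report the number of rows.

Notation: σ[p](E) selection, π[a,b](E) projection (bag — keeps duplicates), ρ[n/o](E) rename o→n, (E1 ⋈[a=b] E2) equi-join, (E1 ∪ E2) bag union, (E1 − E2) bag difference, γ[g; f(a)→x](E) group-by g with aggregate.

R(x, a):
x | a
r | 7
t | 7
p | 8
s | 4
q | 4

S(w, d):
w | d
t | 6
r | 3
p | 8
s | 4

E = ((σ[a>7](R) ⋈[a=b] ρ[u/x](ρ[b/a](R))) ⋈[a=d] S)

Subexpression sizes:
  R → 5
  σ[a>7](R) → 1
  R → 5
  ρ[b/a](R) → 5
  ρ[u/x](ρ[b/a](R)) → 5
  (σ[a>7](R) ⋈[a=b] ρ[u/x](ρ[b/a](R))) → 1
  S → 4
  ((σ[a>7](R) ⋈[a=b] ρ[u/x](ρ[b/a](R))) ⋈[a=d] S) → 1

|E| = 1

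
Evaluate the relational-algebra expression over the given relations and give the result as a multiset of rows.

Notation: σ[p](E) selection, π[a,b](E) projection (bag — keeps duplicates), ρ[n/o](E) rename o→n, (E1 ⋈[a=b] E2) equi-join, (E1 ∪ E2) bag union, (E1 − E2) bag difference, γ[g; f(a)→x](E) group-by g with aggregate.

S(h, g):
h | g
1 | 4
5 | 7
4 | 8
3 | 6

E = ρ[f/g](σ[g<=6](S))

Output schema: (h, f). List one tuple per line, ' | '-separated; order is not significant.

Row counts bottom-up:
  S → 4
  σ[g<=6](S) → 2
  ρ[f/g](σ[g<=6](S)) → 2

== RESULT ==
h | f
1 | 4
3 | 6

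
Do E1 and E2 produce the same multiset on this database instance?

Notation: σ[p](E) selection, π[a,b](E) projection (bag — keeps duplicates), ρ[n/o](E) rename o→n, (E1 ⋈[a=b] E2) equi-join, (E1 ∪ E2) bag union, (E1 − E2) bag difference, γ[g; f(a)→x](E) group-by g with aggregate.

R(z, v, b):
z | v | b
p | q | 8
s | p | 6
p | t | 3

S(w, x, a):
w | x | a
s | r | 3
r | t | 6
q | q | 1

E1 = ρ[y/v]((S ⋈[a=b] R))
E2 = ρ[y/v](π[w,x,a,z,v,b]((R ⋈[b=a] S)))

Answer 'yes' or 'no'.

E1 stepwise |·|:
  S → 3
  R → 3
  (S ⋈[a=b] R) → 2
  ρ[y/v]((S ⋈[a=b] R)) → 2
E2 stepwise |·|:
  R → 3
  S → 3
  (R ⋈[b=a] S) → 2
  π[w,x,a,z,v,b]((R ⋈[b=a] S)) → 2
  ρ[y/v](π[w,x,a,z,v,b]((R ⋈[b=a] S))) → 2

E1 and E2 produce the same multiset:
w | x | a | z | y | b
r | t | 6 | s | p | 6
s | r | 3 | p | t | 3

yes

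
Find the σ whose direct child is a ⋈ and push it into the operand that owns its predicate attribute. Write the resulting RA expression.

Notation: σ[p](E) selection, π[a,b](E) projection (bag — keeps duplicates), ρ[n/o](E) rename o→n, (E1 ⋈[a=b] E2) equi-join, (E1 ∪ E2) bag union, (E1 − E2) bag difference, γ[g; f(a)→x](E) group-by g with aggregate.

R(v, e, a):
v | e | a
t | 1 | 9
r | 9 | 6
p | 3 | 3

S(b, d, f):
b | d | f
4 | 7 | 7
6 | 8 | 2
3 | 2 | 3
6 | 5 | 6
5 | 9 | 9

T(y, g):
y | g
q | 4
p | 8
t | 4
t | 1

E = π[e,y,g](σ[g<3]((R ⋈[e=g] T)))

σ filters on g, owned by the right side.
E' = π[e,y,g]((R ⋈[e=g] σ[g<3](T)))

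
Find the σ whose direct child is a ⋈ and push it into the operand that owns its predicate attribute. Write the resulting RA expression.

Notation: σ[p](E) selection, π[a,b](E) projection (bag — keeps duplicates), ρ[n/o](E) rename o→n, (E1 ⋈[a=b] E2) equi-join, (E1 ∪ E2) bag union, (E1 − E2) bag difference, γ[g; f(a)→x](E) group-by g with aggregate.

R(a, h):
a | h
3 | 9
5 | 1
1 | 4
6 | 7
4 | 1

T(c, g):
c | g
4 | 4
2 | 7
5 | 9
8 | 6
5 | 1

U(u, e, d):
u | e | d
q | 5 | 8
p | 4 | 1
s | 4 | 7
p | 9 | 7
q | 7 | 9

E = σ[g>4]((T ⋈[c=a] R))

σ filters on g, owned by the left side.
E' = (σ[g>4](T) ⋈[c=a] R)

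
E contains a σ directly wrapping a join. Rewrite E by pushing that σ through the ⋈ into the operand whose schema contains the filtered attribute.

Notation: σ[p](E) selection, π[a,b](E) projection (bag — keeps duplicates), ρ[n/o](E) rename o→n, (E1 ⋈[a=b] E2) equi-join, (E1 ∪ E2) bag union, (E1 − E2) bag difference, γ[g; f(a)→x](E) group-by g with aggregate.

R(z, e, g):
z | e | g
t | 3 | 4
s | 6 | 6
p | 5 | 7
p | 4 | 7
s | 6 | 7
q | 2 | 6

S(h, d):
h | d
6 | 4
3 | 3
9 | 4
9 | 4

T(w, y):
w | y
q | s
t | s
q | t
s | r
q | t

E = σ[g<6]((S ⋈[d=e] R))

σ filters on g, owned by the right side.
E' = (S ⋈[d=e] σ[g<6](R))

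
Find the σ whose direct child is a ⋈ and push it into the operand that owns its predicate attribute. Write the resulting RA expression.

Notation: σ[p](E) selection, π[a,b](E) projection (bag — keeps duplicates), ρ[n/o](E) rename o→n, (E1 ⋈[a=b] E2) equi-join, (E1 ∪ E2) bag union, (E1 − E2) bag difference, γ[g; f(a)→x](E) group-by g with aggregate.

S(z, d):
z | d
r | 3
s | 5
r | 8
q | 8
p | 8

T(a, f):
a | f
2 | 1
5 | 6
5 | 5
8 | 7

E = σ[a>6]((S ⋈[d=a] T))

σ filters on a, owned by the right side.
E' = (S ⋈[d=a] σ[a>6](T))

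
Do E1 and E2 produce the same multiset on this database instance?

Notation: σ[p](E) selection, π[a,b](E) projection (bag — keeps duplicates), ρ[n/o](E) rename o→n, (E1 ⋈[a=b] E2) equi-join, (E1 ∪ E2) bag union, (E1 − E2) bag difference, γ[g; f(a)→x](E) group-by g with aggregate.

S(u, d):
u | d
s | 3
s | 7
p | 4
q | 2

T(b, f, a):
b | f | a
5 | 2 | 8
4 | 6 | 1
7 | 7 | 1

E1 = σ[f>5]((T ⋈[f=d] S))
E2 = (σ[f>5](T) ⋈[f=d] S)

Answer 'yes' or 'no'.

E1 per-node cardinality:
  T → 3
  S → 4
  (T ⋈[f=d] S) → 2
  σ[f>5]((T ⋈[f=d] S)) → 1
E2 per-node cardinality:
  T → 3
  σ[f>5](T) → 2
  S → 4
  (σ[f>5](T) ⋈[f=d] S) → 1

E1 and E2 produce the same multiset:
b | f | a | u | d
7 | 7 | 1 | s | 7

yes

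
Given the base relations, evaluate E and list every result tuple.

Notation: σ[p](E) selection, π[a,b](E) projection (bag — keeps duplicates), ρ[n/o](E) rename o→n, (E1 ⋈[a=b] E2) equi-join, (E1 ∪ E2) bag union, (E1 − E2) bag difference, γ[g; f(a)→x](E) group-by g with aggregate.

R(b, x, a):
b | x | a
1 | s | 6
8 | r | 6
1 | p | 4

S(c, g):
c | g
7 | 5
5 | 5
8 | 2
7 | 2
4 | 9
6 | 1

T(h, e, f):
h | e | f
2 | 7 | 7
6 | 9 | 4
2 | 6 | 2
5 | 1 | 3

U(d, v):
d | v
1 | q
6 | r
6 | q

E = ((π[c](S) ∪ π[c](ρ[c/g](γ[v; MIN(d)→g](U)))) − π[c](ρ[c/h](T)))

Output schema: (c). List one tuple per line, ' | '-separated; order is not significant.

Subexpression sizes:
  S → 6
  π[c](S) → 6
  U → 3
  γ[v; MIN(d)→g](U) → 2
  ρ[c/g](γ[v; MIN(d)→g](U)) → 2
  π[c](ρ[c/g](γ[v; MIN(d)→g](U))) → 2
  (π[c](S) ∪ π[c](ρ[c/g](γ[v; MIN(d)→g](U)))) → 8
  T → 4
  ρ[c/h](T) → 4
  π[c](ρ[c/h](T)) → 4
  ((π[c](S) ∪ π[c](ρ[c/g](γ[v; MIN(d)→g](U)))) − π[c](ρ[c/h](T))) → 6

== RESULT ==
c
1
4
6
7
7
8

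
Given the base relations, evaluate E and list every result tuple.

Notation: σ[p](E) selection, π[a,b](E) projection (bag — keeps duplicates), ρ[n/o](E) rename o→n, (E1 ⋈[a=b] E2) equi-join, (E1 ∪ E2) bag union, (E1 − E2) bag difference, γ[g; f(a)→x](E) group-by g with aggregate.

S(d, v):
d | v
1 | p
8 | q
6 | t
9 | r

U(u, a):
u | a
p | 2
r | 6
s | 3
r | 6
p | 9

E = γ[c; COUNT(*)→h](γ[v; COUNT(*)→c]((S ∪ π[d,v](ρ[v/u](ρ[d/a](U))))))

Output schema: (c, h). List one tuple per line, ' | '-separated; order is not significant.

Subexpression sizes:
  S → 4
  U → 5
  ρ[d/a](U) → 5
  ρ[v/u](ρ[d/a](U)) → 5
  π[d,v](ρ[v/u](ρ[d/a](U))) → 5
  (S ∪ π[d,v](ρ[v/u](ρ[d/a](U)))) → 9
  γ[v; COUNT(*)→c]((S ∪ π[d,v](ρ[v/u](ρ[d/a](U))))) → 5
  γ[c; COUNT(*)→h](γ[v; COUNT(*)→c]((S ∪ π[d,v](ρ[v/u](ρ[d/a](U)))))) → 2

== RESULT ==
c | h
1 | 3
3 | 2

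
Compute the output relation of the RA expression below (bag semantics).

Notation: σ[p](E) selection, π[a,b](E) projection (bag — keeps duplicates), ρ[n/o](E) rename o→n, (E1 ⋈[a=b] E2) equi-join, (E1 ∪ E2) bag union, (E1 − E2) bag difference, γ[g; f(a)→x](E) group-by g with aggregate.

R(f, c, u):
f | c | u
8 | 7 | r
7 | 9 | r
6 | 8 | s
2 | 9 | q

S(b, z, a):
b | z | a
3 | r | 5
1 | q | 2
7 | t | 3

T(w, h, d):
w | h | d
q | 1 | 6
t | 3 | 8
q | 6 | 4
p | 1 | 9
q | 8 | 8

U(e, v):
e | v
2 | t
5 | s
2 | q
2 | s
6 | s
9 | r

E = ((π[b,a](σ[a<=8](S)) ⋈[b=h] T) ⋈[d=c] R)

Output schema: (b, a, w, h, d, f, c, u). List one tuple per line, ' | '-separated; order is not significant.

Subexpression sizes:
  S → 3
  σ[a<=8](S) → 3
  π[b,a](σ[a<=8](S)) → 3
  T → 5
  (π[b,a](σ[a<=8](S)) ⋈[b=h] T) → 3
  R → 4
  ((π[b,a](σ[a<=8](S)) ⋈[b=h] T) ⋈[d=c] R) → 3

== RESULT ==
b | a | w | h | d | f | c | u
1 | 2 | p | 1 | 9 | 2 | 9 | q
1 | 2 | p | 1 | 9 | 7 | 9 | r
3 | 5 | t | 3 | 8 | 6 | 8 | s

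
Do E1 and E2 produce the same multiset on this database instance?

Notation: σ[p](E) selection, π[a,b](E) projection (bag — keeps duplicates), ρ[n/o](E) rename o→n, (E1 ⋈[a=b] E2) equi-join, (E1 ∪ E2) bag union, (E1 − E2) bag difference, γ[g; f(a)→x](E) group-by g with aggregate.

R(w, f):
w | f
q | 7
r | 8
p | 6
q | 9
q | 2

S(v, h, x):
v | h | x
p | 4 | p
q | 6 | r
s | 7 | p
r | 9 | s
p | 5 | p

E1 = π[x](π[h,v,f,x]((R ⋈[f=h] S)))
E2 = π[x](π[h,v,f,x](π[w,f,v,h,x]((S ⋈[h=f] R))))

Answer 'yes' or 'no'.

E1 subexpression sizes:
  R → 5
  S → 5
  (R ⋈[f=h] S) → 3
  π[h,v,f,x]((R ⋈[f=h] S)) → 3
  π[x](π[h,v,f,x]((R ⋈[f=h] S))) → 3
E2 subexpression sizes:
  S → 5
  R → 5
  (S ⋈[h=f] R) → 3
  π[w,f,v,h,x]((S ⋈[h=f] R)) → 3
  π[h,v,f,x](π[w,f,v,h,x]((S ⋈[h=f] R))) → 3
  π[x](π[h,v,f,x](π[w,f,v,h,x]((S ⋈[h=f] R)))) → 3

E1 and E2 produce the same multiset:
x
p
r
s

yes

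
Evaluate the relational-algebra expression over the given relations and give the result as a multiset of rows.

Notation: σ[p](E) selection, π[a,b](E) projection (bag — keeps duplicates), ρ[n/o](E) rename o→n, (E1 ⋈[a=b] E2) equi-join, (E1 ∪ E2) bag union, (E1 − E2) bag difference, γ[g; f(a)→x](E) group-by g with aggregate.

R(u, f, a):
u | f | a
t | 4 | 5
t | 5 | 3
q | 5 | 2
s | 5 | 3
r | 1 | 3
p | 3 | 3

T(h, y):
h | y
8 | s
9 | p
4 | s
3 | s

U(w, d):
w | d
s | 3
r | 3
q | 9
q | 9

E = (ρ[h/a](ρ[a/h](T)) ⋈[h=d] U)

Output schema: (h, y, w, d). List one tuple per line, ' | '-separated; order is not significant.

Subexpression sizes:
  T → 4
  ρ[a/h](T) → 4
  ρ[h/a](ρ[a/h](T)) → 4
  U → 4
  (ρ[h/a](ρ[a/h](T)) ⋈[h=d] U) → 4

== RESULT ==
h | y | w | d
3 | s | r | 3
3 | s | s | 3
9 | p | q | 9
9 | p | q | 9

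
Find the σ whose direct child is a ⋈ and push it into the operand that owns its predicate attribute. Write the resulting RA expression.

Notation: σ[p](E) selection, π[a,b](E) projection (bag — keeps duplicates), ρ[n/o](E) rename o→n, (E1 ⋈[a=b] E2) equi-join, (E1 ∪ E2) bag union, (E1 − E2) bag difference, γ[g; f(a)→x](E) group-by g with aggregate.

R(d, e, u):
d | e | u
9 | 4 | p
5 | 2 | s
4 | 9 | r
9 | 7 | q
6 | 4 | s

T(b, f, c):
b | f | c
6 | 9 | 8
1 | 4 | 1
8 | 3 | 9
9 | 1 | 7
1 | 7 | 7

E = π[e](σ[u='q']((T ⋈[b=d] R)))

σ filters on u, owned by the right side.
E' = π[e]((T ⋈[b=d] σ[u='q'](R)))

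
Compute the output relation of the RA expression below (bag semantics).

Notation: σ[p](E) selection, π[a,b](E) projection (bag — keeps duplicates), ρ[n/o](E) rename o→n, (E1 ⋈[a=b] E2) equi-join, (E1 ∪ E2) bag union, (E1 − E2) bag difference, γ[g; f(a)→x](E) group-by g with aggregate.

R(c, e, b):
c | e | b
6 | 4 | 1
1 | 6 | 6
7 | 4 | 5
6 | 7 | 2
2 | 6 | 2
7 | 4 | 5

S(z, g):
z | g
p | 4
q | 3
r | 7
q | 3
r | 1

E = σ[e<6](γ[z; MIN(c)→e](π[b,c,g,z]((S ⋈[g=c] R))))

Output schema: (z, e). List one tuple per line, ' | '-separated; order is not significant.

Per-node cardinality:
  S → 5
  R → 6
  (S ⋈[g=c] R) → 3
  π[b,c,g,z]((S ⋈[g=c] R)) → 3
  γ[z; MIN(c)→e](π[b,c,g,z]((S ⋈[g=c] R))) → 1
  σ[e<6](γ[z; MIN(c)→e](π[b,c,g,z]((S ⋈[g=c] R)))) → 1

== RESULT ==
z | e
r | 1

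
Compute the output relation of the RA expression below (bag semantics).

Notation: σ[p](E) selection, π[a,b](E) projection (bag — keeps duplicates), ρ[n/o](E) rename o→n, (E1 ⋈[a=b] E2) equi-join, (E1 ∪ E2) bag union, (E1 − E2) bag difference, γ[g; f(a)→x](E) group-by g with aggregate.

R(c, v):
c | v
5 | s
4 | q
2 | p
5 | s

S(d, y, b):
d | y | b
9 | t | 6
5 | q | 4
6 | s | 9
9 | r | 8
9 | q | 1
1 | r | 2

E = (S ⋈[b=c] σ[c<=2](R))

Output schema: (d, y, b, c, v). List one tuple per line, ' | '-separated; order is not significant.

Row counts bottom-up:
  S → 6
  R → 4
  σ[c<=2](R) → 1
  (S ⋈[b=c] σ[c<=2](R)) → 1

== RESULT ==
d | y | b | c | v
1 | r | 2 | 2 | p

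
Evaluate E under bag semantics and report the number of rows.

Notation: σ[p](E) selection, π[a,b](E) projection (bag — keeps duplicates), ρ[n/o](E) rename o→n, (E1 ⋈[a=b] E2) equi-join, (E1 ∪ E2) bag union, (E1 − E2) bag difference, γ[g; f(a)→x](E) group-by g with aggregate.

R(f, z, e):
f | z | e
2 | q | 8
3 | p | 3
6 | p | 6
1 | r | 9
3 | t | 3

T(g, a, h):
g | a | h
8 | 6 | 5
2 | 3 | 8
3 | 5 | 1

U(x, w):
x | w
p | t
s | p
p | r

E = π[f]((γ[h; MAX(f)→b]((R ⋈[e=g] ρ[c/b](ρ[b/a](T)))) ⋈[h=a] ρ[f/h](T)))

Row counts bottom-up:
  R → 5
  T → 3
  ρ[b/a](T) → 3
  ρ[c/b](ρ[b/a](T)) → 3
  (R ⋈[e=g] ρ[c/b](ρ[b/a](T))) → 3
  γ[h; MAX(f)→b]((R ⋈[e=g] ρ[c/b](ρ[b/a](T)))) → 2
  T → 3
  ρ[f/h](T) → 3
  (γ[h; MAX(f)→b]((R ⋈[e=g] ρ[c/b](ρ[b/a](T)))) ⋈[h=a] ρ[f/h](T)) → 1
  π[f]((γ[h; MAX(f)→b]((R ⋈[e=g] ρ[c/b](ρ[b/a](T)))) ⋈[h=a] ρ[f/h](T))) → 1

|E| = 1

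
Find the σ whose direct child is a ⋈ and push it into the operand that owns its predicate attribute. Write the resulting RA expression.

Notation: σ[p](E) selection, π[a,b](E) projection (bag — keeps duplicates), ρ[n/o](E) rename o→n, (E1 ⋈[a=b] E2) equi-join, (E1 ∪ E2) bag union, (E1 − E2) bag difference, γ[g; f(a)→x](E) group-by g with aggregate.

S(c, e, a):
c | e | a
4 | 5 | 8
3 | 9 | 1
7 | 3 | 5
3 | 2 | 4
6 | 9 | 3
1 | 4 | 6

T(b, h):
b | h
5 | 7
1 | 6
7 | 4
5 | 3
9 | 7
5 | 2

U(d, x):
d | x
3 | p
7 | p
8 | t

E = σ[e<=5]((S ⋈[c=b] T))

σ filters on e, owned by the left side.
E' = (σ[e<=5](S) ⋈[c=b] T)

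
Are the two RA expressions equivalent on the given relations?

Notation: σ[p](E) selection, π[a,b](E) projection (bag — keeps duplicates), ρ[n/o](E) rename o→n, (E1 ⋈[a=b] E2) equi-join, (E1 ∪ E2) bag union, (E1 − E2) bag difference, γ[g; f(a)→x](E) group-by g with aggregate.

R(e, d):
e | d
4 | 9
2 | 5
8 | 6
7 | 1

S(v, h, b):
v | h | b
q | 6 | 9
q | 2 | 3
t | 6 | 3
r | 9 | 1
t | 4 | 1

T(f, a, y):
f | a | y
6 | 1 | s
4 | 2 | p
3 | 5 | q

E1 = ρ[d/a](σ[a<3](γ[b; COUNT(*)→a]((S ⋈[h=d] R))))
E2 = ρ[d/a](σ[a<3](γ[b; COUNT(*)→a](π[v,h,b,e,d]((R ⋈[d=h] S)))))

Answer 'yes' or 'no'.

E1 row counts bottom-up:
  S → 5
  R → 4
  (S ⋈[h=d] R) → 3
  γ[b; COUNT(*)→a]((S ⋈[h=d] R)) → 3
  σ[a<3](γ[b; COUNT(*)→a]((S ⋈[h=d] R))) → 3
  ρ[d/a](σ[a<3](γ[b; COUNT(*)→a]((S ⋈[h=d] R)))) → 3
E2 row counts bottom-up:
  R → 4
  S → 5
  (R ⋈[d=h] S) → 3
  π[v,h,b,e,d]((R ⋈[d=h] S)) → 3
  γ[b; COUNT(*)→a](π[v,h,b,e,d]((R ⋈[d=h] S))) → 3
  σ[a<3](γ[b; COUNT(*)→a](π[v,h,b,e,d]((R ⋈[d=h] S)))) → 3
  ρ[d/a](σ[a<3](γ[b; COUNT(*)→a](π[v,h,b,e,d]((R ⋈[d=h] S))))) → 3

E1 and E2 produce the same multiset:
b | d
1 | 1
3 | 1
9 | 1

yes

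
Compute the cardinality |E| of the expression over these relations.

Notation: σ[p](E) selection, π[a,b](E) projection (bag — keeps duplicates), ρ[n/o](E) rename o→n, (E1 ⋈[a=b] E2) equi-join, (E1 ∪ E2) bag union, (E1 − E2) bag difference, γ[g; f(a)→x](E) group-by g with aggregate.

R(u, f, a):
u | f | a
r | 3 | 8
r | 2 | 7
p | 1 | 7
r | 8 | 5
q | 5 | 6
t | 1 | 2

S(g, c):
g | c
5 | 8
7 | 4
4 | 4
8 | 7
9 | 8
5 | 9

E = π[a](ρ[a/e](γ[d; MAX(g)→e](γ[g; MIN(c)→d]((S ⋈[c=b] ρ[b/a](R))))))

Stepwise |·|:
  S → 6
  R → 6
  ρ[b/a](R) → 6
  (S ⋈[c=b] ρ[b/a](R)) → 4
  γ[g; MIN(c)→d]((S ⋈[c=b] ρ[b/a](R))) → 3
  γ[d; MAX(g)→e](γ[g; MIN(c)→d]((S ⋈[c=b] ρ[b/a](R)))) → 2
  ρ[a/e](γ[d; MAX(g)→e](γ[g; MIN(c)→d]((S ⋈[c=b] ρ[b/a](R))))) → 2
  π[a](ρ[a/e](γ[d; MAX(g)→e](γ[g; MIN(c)→d]((S ⋈[c=b] ρ[b/a](R)))))) → 2

|E| = 2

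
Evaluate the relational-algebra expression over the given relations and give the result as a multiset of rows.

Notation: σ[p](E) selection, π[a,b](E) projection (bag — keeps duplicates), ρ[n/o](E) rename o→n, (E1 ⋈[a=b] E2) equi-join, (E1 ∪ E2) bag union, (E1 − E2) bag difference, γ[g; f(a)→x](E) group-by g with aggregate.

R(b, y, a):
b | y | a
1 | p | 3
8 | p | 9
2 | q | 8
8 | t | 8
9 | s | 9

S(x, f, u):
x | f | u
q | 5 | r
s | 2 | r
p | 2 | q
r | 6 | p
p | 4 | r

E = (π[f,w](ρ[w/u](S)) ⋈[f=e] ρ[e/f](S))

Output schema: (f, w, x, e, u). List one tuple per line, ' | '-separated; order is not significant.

Subexpression sizes:
  S → 5
  ρ[w/u](S) → 5
  π[f,w](ρ[w/u](S)) → 5
  S → 5
  ρ[e/f](S) → 5
  (π[f,w](ρ[w/u](S)) ⋈[f=e] ρ[e/f](S)) → 7

== RESULT ==
f | w | x | e | u
2 | q | p | 2 | q
2 | q | s | 2 | r
2 | r | p | 2 | q
2 | r | s | 2 | r
4 | r | p | 4 | r
5 | r | q | 5 | r
6 | p | r | 6 | p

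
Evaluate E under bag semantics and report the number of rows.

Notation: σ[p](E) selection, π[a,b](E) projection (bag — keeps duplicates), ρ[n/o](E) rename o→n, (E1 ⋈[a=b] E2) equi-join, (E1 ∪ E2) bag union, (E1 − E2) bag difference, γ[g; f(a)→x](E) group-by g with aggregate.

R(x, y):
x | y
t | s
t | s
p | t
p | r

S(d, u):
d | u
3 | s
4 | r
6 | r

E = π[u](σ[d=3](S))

Per-node cardinality:
  S → 3
  σ[d=3](S) → 1
  π[u](σ[d=3](S)) → 1

|E| = 1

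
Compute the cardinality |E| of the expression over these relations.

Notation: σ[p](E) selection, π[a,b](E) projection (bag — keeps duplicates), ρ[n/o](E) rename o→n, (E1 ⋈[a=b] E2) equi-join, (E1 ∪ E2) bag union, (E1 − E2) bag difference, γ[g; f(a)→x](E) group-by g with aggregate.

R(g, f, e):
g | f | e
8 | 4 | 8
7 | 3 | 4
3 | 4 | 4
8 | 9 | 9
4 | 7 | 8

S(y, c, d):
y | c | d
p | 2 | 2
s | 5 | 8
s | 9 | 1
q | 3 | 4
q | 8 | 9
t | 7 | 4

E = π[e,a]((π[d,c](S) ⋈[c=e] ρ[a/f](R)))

Subexpression sizes:
  S → 6
  π[d,c](S) → 6
  R → 5
  ρ[a/f](R) → 5
  (π[d,c](S) ⋈[c=e] ρ[a/f](R)) → 3
  π[e,a]((π[d,c](S) ⋈[c=e] ρ[a/f](R))) → 3

|E| = 3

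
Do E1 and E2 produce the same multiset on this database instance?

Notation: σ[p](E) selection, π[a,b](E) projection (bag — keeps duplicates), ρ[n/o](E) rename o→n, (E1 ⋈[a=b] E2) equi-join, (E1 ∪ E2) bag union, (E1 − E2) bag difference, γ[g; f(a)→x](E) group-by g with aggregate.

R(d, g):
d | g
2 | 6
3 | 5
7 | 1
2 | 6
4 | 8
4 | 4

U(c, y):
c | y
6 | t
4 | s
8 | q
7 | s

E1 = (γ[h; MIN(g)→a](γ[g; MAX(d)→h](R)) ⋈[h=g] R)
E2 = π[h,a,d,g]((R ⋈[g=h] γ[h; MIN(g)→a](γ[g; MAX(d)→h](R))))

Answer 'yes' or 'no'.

E1 per-node cardinality:
  R → 6
  γ[g; MAX(d)→h](R) → 5
  γ[h; MIN(g)→a](γ[g; MAX(d)→h](R)) → 4
  R → 6
  (γ[h; MIN(g)→a](γ[g; MAX(d)→h](R)) ⋈[h=g] R) → 1
E2 per-node cardinality:
  R → 6
  R → 6
  γ[g; MAX(d)→h](R) → 5
  γ[h; MIN(g)→a](γ[g; MAX(d)→h](R)) → 4
  (R ⋈[g=h] γ[h; MIN(g)→a](γ[g; MAX(d)→h](R))) → 1
  π[h,a,d,g]((R ⋈[g=h] γ[h; MIN(g)→a](γ[g; MAX(d)→h](R)))) → 1

E1 and E2 produce the same multiset:
h | a | d | g
4 | 4 | 4 | 4

yes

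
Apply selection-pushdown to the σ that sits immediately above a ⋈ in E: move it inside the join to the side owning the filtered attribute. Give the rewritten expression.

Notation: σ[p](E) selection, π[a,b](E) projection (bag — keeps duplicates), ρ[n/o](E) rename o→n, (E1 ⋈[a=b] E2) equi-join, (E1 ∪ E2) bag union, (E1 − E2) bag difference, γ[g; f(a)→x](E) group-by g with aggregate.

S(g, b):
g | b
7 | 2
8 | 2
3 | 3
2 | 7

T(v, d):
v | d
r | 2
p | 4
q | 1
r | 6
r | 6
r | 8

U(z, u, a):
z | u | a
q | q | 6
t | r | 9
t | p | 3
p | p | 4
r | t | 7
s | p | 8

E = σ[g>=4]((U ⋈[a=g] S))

σ filters on g, owned by the right side.
E' = (U ⋈[a=g] σ[g>=4](S))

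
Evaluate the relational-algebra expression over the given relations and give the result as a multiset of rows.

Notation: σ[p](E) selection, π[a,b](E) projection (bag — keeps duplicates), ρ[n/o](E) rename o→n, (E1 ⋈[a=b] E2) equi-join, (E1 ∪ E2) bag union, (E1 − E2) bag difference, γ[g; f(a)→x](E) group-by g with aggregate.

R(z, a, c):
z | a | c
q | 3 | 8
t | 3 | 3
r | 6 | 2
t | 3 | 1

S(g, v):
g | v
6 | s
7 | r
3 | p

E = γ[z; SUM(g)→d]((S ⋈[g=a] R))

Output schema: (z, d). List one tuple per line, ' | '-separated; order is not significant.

Stepwise |·|:
  S → 3
  R → 4
  (S ⋈[g=a] R) → 4
  γ[z; SUM(g)→d]((S ⋈[g=a] R)) → 3

== RESULT ==
z | d
q | 3
r | 6
t | 6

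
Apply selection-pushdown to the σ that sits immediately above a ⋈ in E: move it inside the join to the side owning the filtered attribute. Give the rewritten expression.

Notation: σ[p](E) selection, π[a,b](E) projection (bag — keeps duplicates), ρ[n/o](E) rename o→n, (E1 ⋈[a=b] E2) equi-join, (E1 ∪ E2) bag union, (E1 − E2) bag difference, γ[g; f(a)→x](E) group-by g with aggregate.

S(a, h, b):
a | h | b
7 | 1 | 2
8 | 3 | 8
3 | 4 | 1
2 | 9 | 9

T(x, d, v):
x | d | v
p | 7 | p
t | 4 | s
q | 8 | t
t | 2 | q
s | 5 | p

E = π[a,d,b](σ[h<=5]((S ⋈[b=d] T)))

σ filters on h, owned by the left side.
E' = π[a,d,b]((σ[h<=5](S) ⋈[b=d] T))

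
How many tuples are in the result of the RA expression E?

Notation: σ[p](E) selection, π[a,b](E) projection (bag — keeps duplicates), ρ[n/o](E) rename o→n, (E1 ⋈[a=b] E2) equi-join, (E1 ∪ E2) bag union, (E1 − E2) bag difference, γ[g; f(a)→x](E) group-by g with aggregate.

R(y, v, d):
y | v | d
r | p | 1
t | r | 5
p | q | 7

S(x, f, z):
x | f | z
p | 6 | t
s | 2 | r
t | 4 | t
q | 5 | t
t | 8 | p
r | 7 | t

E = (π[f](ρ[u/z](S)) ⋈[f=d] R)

Subexpression sizes:
  S → 6
  ρ[u/z](S) → 6
  π[f](ρ[u/z](S)) → 6
  R → 3
  (π[f](ρ[u/z](S)) ⋈[f=d] R) → 2

|E| = 2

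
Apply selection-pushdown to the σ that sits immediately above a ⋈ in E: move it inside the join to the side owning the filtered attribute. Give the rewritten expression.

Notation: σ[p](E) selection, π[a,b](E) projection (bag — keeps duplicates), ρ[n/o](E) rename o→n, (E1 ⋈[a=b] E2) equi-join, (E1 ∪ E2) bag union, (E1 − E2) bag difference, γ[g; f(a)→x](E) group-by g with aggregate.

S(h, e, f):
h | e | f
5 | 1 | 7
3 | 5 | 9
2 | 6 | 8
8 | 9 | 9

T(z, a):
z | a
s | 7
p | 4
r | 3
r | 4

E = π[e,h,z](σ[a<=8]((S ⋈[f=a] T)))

σ filters on a, owned by the right side.
E' = π[e,h,z]((S ⋈[f=a] σ[a<=8](T)))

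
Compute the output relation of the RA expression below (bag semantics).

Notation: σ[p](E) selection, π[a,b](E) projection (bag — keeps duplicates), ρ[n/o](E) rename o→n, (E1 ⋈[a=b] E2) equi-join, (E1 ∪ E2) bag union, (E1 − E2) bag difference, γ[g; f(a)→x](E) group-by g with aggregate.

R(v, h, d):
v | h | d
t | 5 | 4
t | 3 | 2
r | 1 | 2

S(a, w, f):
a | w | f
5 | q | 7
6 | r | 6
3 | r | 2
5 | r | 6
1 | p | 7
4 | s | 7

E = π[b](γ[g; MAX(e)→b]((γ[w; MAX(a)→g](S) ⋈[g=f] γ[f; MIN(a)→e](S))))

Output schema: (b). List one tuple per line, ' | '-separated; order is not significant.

Stepwise |·|:
  S → 6
  γ[w; MAX(a)→g](S) → 4
  S → 6
  γ[f; MIN(a)→e](S) → 3
  (γ[w; MAX(a)→g](S) ⋈[g=f] γ[f; MIN(a)→e](S)) → 1
  γ[g; MAX(e)→b]((γ[w; MAX(a)→g](S) ⋈[g=f] γ[f; MIN(a)→e](S))) → 1
  π[b](γ[g; MAX(e)→b]((γ[w; MAX(a)→g](S) ⋈[g=f] γ[f; MIN(a)→e](S)))) → 1

== RESULT ==
b
5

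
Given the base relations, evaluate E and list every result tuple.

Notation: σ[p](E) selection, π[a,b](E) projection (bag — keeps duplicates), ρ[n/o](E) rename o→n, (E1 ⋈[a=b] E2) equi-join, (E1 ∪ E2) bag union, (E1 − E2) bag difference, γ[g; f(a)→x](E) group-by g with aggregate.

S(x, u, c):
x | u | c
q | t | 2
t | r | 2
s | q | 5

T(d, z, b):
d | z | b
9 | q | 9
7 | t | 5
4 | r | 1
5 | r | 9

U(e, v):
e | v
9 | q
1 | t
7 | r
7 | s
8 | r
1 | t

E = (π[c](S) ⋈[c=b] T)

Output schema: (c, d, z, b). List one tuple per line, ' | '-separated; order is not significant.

Subexpression sizes:
  S → 3
  π[c](S) → 3
  T → 4
  (π[c](S) ⋈[c=b] T) → 1

== RESULT ==
c | d | z | b
5 | 7 | t | 5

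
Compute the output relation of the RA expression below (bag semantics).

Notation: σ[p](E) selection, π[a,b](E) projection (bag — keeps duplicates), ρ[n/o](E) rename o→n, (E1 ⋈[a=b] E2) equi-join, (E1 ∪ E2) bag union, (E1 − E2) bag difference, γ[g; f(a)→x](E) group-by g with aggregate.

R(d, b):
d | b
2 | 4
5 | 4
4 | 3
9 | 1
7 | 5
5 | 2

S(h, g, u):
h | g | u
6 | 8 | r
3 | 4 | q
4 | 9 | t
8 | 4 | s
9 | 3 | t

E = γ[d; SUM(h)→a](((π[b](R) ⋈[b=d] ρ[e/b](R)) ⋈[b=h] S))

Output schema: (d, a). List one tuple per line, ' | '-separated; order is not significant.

Per-node cardinality:
  R → 6
  π[b](R) → 6
  R → 6
  ρ[e/b](R) → 6
  (π[b](R) ⋈[b=d] ρ[e/b](R)) → 5
  S → 5
  ((π[b](R) ⋈[b=d] ρ[e/b](R)) ⋈[b=h] S) → 2
  γ[d; SUM(h)→a](((π[b](R) ⋈[b=d] ρ[e/b](R)) ⋈[b=h] S)) → 1

== RESULT ==
d | a
4 | 8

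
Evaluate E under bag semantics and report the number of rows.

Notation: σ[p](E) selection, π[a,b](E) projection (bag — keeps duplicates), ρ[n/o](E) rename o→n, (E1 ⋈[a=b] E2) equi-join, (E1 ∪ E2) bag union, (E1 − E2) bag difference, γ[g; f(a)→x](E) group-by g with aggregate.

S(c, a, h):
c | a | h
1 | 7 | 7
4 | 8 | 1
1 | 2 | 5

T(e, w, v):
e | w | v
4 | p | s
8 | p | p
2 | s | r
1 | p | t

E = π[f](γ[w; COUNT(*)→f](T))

Per-node cardinality:
  T → 4
  γ[w; COUNT(*)→f](T) → 2
  π[f](γ[w; COUNT(*)→f](T)) → 2

|E| = 2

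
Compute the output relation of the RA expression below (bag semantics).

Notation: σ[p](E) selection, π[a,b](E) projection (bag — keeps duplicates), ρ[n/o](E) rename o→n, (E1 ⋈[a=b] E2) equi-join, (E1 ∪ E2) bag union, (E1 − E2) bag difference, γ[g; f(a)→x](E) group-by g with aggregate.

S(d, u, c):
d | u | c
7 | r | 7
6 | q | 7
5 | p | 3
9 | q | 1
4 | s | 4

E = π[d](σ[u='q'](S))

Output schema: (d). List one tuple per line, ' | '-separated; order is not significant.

Subexpression sizes:
  S → 5
  σ[u='q'](S) → 2
  π[d](σ[u='q'](S)) → 2

== RESULT ==
d
6
9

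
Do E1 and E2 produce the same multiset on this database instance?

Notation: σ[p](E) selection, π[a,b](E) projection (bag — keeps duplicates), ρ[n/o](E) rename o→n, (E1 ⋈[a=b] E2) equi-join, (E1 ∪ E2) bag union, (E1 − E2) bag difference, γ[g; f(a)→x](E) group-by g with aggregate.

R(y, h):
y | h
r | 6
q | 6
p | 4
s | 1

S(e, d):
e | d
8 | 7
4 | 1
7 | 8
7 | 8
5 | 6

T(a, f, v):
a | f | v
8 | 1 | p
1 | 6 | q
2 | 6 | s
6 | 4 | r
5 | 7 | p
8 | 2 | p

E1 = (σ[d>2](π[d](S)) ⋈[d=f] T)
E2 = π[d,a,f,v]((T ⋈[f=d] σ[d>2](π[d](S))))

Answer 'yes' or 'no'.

E1 subexpression sizes:
  S → 5
  π[d](S) → 5
  σ[d>2](π[d](S)) → 4
  T → 6
  (σ[d>2](π[d](S)) ⋈[d=f] T) → 3
E2 subexpression sizes:
  T → 6
  S → 5
  π[d](S) → 5
  σ[d>2](π[d](S)) → 4
  (T ⋈[f=d] σ[d>2](π[d](S))) → 3
  π[d,a,f,v]((T ⋈[f=d] σ[d>2](π[d](S)))) → 3

E1 and E2 produce the same multiset:
d | a | f | v
6 | 1 | 6 | q
6 | 2 | 6 | s
7 | 5 | 7 | p

yes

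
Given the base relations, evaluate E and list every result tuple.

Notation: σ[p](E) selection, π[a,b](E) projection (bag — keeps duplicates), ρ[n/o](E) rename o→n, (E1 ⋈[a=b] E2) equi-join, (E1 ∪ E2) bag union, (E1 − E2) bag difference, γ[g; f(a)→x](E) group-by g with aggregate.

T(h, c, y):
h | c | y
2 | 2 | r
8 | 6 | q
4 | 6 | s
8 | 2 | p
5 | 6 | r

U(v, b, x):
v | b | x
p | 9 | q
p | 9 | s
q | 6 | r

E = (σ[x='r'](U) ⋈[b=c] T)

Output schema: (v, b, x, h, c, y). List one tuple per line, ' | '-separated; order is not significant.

Row counts bottom-up:
  U → 3
  σ[x='r'](U) → 1
  T → 5
  (σ[x='r'](U) ⋈[b=c] T) → 3

== RESULT ==
v | b | x | h | c | y
q | 6 | r | 4 | 6 | s
q | 6 | r | 5 | 6 | r
q | 6 | r | 8 | 6 | q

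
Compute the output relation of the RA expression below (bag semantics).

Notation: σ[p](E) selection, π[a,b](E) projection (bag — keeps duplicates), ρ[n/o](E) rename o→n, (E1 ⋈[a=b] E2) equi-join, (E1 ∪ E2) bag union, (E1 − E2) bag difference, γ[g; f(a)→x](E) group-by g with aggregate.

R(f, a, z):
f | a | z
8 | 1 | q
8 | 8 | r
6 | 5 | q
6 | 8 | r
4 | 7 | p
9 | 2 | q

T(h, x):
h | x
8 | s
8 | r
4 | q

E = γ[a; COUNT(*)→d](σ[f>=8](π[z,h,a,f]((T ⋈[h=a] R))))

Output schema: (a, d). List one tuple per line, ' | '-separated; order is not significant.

Per-node cardinality:
  T → 3
  R → 6
  (T ⋈[h=a] R) → 4
  π[z,h,a,f]((T ⋈[h=a] R)) → 4
  σ[f>=8](π[z,h,a,f]((T ⋈[h=a] R))) → 2
  γ[a; COUNT(*)→d](σ[f>=8](π[z,h,a,f]((T ⋈[h=a] R)))) → 1

== RESULT ==
a | d
8 | 2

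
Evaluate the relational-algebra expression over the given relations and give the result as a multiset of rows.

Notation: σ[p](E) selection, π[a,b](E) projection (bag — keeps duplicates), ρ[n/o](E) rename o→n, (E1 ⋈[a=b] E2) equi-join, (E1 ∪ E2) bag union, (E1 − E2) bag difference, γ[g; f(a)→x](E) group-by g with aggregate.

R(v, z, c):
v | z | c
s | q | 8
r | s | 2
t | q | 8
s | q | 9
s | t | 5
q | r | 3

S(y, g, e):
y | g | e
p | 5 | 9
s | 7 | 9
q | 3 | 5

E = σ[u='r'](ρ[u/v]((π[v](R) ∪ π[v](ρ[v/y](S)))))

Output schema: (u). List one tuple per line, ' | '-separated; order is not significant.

Stepwise |·|:
  R → 6
  π[v](R) → 6
  S → 3
  ρ[v/y](S) → 3
  π[v](ρ[v/y](S)) → 3
  (π[v](R) ∪ π[v](ρ[v/y](S))) → 9
  ρ[u/v]((π[v](R) ∪ π[v](ρ[v/y](S)))) → 9
  σ[u='r'](ρ[u/v]((π[v](R) ∪ π[v](ρ[v/y](S))))) → 1

== RESULT ==
u
r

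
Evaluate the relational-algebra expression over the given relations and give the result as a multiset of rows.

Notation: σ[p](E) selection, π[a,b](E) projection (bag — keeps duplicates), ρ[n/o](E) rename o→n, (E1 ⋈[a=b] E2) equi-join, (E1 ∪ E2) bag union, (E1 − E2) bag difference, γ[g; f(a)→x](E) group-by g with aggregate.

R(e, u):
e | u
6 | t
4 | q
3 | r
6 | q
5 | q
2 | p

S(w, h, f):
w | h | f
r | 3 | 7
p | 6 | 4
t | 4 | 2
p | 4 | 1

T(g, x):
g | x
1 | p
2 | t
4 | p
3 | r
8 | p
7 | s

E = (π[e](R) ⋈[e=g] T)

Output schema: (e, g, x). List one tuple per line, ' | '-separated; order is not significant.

Subexpression sizes:
  R → 6
  π[e](R) → 6
  T → 6
  (π[e](R) ⋈[e=g] T) → 3

== RESULT ==
e | g | x
2 | 2 | t
3 | 3 | r
4 | 4 | p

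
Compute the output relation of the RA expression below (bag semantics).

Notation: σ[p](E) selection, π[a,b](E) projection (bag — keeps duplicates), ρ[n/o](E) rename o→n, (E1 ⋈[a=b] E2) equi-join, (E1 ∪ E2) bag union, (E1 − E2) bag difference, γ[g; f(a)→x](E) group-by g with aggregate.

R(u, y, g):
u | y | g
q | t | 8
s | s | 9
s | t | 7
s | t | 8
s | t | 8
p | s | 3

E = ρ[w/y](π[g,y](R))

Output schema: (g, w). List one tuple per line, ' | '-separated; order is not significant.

Subexpression sizes:
  R → 6
  π[g,y](R) → 6
  ρ[w/y](π[g,y](R)) → 6

== RESULT ==
g | w
3 | s
7 | t
8 | t
8 | t
8 | t
9 | s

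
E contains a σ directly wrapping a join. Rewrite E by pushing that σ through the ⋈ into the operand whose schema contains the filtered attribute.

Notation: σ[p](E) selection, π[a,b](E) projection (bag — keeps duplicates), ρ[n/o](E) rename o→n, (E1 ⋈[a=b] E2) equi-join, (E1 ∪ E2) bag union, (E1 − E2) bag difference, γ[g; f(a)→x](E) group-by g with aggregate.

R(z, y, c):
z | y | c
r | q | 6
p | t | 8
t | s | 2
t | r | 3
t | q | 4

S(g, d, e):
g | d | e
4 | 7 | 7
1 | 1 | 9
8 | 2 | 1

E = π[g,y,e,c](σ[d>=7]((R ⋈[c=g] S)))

σ filters on d, owned by the right side.
E' = π[g,y,e,c]((R ⋈[c=g] σ[d>=7](S)))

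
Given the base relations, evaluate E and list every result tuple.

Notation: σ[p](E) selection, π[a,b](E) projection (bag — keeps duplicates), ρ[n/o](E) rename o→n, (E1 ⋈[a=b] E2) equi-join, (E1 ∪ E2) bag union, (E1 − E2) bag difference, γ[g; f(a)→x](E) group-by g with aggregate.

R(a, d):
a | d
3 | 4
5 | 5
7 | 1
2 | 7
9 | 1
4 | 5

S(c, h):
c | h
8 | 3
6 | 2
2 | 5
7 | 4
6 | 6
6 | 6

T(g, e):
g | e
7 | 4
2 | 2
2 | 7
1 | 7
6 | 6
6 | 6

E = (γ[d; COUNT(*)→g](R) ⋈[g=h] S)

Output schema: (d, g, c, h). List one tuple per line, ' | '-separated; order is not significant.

Row counts bottom-up:
  R → 6
  γ[d; COUNT(*)→g](R) → 4
  S → 6
  (γ[d; COUNT(*)→g](R) ⋈[g=h] S) → 2

== RESULT ==
d | g | c | h
1 | 2 | 6 | 2
5 | 2 | 6 | 2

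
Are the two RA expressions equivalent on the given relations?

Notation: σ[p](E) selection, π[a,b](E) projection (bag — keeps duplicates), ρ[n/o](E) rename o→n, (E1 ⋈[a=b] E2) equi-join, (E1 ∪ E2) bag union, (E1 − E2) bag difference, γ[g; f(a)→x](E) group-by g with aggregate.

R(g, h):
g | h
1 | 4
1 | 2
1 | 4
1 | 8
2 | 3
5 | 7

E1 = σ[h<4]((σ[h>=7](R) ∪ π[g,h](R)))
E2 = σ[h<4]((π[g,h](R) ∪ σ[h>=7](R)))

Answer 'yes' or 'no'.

E1 stepwise |·|:
  R → 6
  σ[h>=7](R) → 2
  R → 6
  π[g,h](R) → 6
  (σ[h>=7](R) ∪ π[g,h](R)) → 8
  σ[h<4]((σ[h>=7](R) ∪ π[g,h](R))) → 2
E2 stepwise |·|:
  R → 6
  π[g,h](R) → 6
  R → 6
  σ[h>=7](R) → 2
  (π[g,h](R) ∪ σ[h>=7](R)) → 8
  σ[h<4]((π[g,h](R) ∪ σ[h>=7](R))) → 2

E1 and E2 produce the same multiset:
g | h
1 | 2
2 | 3

yes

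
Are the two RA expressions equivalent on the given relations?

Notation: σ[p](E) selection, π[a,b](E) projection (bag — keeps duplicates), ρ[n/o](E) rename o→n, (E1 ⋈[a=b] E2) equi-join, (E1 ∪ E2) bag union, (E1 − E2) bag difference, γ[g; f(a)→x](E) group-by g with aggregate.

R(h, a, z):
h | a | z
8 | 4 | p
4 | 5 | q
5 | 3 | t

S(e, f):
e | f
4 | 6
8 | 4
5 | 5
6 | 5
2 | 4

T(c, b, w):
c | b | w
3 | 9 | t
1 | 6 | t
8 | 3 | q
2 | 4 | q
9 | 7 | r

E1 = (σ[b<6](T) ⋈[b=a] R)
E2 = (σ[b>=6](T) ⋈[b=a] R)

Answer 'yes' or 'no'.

E1 stepwise |·|:
  T → 5
  σ[b<6](T) → 2
  R → 3
  (σ[b<6](T) ⋈[b=a] R) → 2
E2 stepwise |·|:
  T → 5
  σ[b>=6](T) → 3
  R → 3
  (σ[b>=6](T) ⋈[b=a] R) → 0

E1 result:
c | b | w | h | a | z
2 | 4 | q | 8 | 4 | p
8 | 3 | q | 5 | 3 | t
E2 result:
c | b | w | h | a | z
(0 rows)
Witness: (8, 3, 'q', 5, 3, 't') appears 1× in E1 but 0× in E2.

no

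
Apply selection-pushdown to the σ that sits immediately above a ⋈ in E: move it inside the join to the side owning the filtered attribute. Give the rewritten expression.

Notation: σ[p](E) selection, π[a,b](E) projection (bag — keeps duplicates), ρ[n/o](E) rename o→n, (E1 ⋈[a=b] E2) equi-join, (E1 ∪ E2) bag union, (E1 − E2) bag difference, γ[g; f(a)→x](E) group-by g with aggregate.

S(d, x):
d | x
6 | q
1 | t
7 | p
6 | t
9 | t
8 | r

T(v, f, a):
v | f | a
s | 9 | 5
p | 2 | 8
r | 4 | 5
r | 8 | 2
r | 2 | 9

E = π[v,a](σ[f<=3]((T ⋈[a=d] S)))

σ filters on f, owned by the left side.
E' = π[v,a]((σ[f<=3](T) ⋈[a=d] S))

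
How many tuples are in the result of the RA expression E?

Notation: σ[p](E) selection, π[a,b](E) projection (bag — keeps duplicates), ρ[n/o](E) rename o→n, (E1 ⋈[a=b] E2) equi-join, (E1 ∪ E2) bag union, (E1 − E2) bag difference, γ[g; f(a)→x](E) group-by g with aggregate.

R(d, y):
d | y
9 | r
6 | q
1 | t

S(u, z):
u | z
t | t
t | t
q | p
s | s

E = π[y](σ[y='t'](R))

Row counts bottom-up:
  R → 3
  σ[y='t'](R) → 1
  π[y](σ[y='t'](R)) → 1

|E| = 1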